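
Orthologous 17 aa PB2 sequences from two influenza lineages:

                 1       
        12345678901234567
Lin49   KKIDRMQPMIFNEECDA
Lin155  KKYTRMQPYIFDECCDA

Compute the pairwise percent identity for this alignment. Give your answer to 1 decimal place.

70.6%

Mismatches occur at site 3 (I→Y), site 4 (D→T), site 9 (M→Y), site 12 (N→D), site 14 (E→C).
12 of the 17 sites match, so the percent identity is 12/17 × 100 = 70.6%.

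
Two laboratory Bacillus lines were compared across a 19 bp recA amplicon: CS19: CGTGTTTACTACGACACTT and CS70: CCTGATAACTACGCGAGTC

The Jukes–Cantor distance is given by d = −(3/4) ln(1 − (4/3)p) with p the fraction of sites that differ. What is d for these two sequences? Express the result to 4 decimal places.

0.5068

The sequences differ at positions 2 (G/C), 5 (T/A), 7 (T/A), 14 (A/C), 15 (C/G), 17 (C/G), 19 (T/C).
p = 7/19 = 0.368421.
d = −0.75 · ln(1 − (4/3)·0.368421) = −0.75 · ln(0.508772) = −0.75 · (-0.675755) = 0.5068.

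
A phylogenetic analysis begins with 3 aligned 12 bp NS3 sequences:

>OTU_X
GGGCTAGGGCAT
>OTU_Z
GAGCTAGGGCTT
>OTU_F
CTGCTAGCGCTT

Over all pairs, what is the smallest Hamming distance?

2

Pairwise Hamming distances:
  OTU_X vs OTU_Z: 2
  OTU_X vs OTU_F: 4
  OTU_Z vs OTU_F: 3
The smallest is 2, between OTU_X and OTU_Z.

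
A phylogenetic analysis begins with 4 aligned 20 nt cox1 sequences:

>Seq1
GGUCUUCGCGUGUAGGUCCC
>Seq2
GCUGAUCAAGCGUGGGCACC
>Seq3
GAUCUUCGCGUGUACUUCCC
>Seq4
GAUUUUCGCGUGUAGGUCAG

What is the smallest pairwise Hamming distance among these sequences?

Pairwise Hamming distances:
  Seq1 vs Seq2: 9
  Seq1 vs Seq3: 3
  Seq1 vs Seq4: 4
  Seq2 vs Seq3: 11
  Seq2 vs Seq4: 11
  Seq3 vs Seq4: 5
The smallest is 3, between Seq1 and Seq3.

3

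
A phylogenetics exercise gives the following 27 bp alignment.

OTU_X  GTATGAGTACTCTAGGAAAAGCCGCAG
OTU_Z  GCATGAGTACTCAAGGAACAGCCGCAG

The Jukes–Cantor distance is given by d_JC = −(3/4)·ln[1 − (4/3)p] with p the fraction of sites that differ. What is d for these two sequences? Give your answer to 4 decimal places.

Mismatches occur at site 2 (T↔C), site 13 (T↔A), site 19 (A↔C).
p = 3/27 = 0.111111.
d = −0.75 · ln(1 − (4/3)·0.111111) = −0.75 · ln(0.851852) = −0.75 · (-0.160342) = 0.1203.

0.1203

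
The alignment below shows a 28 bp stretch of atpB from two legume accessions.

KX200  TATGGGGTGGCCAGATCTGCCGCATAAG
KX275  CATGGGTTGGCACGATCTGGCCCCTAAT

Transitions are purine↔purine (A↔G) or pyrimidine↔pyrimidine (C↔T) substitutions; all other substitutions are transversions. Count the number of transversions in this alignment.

Mismatches occur at site 1 (T→C, transition), site 7 (G→T, transversion), site 12 (C→A, transversion), site 13 (A→C, transversion), site 20 (C→G, transversion), site 22 (G→C, transversion), site 24 (A→C, transversion), site 28 (G→T, transversion).
Of the 8 differences, 1 transition and 7 transversions, so the answer is 7.

7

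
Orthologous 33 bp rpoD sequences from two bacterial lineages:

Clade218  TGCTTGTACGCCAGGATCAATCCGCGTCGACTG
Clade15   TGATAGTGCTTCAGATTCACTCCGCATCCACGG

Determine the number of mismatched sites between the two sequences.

The sequences differ at positions 3 (C/A), 5 (T/A), 8 (A/G), 10 (G/T), 11 (C/T), 15 (G/A), 16 (A/T), 20 (A/C), 26 (G/A), 29 (G/C), 32 (T/G).
That gives 11 mismatches out of 33 aligned sites, so the Hamming distance is 11.

11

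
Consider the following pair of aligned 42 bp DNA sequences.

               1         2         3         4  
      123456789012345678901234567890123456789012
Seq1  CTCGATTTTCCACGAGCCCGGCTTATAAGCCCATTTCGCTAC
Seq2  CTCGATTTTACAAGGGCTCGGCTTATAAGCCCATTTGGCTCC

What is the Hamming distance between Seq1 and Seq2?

The sequences differ at positions 10 (C/A), 13 (C/A), 15 (A/G), 18 (C/T), 37 (C/G), 41 (A/C).
That gives 6 mismatches out of 42 aligned sites, so the Hamming distance is 6.

6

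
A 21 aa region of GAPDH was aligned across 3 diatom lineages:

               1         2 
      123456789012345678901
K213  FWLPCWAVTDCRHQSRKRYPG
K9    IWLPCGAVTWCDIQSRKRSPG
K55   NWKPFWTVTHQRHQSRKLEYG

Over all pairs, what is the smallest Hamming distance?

Pairwise Hamming distances:
  K213 vs K9: 6
  K213 vs K55: 9
  K9 vs K55: 12
The smallest is 6, between K213 and K9.

6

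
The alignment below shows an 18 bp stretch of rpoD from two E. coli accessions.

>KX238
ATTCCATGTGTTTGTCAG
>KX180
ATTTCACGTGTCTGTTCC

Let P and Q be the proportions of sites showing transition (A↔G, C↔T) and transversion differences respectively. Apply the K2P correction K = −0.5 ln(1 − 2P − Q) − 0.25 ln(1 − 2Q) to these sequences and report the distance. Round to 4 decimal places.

0.4683

Mismatches occur at site 4 (C↔T, transition), site 7 (T↔C, transition), site 12 (T↔C, transition), site 16 (C↔T, transition), site 17 (A↔C, transversion), site 18 (G↔C, transversion).
Of the 6 differences, 4 transitions and 2 transversions over 18 sites: P = 4/18 = 0.222222, Q = 2/18 = 0.111111.
d = −0.5·ln(0.444445) − 0.25·ln(0.777778) = −0.5·(-0.810929) − 0.25·(-0.251314) = 0.4683.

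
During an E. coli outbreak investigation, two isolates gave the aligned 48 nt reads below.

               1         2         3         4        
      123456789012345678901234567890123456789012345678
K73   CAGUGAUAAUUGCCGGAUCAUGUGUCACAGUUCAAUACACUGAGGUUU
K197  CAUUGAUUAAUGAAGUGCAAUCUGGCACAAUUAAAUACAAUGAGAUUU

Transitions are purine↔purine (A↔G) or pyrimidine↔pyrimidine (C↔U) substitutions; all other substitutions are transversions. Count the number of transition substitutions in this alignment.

4

Mismatches occur at site 3 (G/U, transversion), site 8 (A/U, transversion), site 10 (U/A, transversion), site 13 (C/A, transversion), site 14 (C/A, transversion), site 16 (G/U, transversion), site 17 (A/G, transition), site 18 (U/C, transition), site 19 (C/A, transversion), site 22 (G/C, transversion), site 25 (U/G, transversion), site 30 (G/A, transition), site 33 (C/A, transversion), site 40 (C/A, transversion), site 45 (G/A, transition).
Of the 15 differences, 4 transitions and 11 transversions, so the answer is 4.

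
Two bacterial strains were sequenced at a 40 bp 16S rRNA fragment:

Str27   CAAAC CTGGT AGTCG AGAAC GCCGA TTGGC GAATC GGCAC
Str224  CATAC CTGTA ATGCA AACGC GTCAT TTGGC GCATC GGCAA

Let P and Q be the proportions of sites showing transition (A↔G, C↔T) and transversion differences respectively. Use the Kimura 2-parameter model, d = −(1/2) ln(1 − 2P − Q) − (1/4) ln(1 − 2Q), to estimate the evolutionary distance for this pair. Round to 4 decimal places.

Mismatches occur at site 3 (A/T, transversion), site 9 (G/T, transversion), site 10 (T/A, transversion), site 12 (G/T, transversion), site 13 (T/G, transversion), site 15 (G/A, transition), site 17 (G/A, transition), site 18 (A/C, transversion), site 19 (A/G, transition), site 22 (C/T, transition), site 24 (G/A, transition), site 25 (A/T, transversion), site 32 (A/C, transversion), site 40 (C/A, transversion).
Of the 14 differences, 5 transitions and 9 transversions over 40 sites: P = 5/40 = 0.125000, Q = 9/40 = 0.225000.
d = −0.5·ln(0.525000) − 0.25·ln(0.550000) = −0.5·(-0.644357) − 0.25·(-0.597837) = 0.4716.

0.4716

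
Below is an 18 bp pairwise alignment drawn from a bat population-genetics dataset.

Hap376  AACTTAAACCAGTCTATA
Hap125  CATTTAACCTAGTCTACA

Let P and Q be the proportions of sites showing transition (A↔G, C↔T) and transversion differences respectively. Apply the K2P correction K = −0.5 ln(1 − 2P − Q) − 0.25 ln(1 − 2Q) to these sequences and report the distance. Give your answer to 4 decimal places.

Mismatches occur at site 1 (A/C, transversion), site 3 (C/T, transition), site 8 (A/C, transversion), site 10 (C/T, transition), site 17 (T/C, transition).
Of the 5 differences, 3 transitions and 2 transversions over 18 sites: P = 3/18 = 0.166667, Q = 2/18 = 0.111111.
d = −0.5·ln(0.555555) − 0.25·ln(0.777778) = −0.5·(-0.587788) − 0.25·(-0.251314) = 0.3567.

0.3567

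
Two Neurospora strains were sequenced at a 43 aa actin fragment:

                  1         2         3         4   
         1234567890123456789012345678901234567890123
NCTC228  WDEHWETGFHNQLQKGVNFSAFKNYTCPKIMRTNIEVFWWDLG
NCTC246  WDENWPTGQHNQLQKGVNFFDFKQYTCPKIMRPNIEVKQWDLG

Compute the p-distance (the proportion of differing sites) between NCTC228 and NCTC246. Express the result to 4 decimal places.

Mismatches occur at site 4 (H↔N), site 6 (E↔P), site 9 (F↔Q), site 20 (S↔F), site 21 (A↔D), site 24 (N↔Q), site 33 (T↔P), site 38 (F↔K), site 39 (W↔Q).
There are 9 differences over 43 sites, so p = 9/43 = 0.2093.

0.2093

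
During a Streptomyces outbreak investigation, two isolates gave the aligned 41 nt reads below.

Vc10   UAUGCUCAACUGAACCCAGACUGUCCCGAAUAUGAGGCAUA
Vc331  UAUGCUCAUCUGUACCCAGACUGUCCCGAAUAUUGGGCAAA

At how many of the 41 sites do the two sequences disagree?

The sequences differ at positions 9 (A/U), 13 (A/U), 34 (G/U), 35 (A/G), 40 (U/A).
That gives 5 mismatches out of 41 aligned sites, so the Hamming distance is 5.

5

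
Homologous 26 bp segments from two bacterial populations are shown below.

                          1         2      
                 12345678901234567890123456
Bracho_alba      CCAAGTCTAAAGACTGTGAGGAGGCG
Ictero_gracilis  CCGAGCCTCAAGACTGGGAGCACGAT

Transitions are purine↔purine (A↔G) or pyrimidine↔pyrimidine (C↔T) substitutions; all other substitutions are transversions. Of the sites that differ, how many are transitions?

2

Mismatches occur at site 3 (A↔G, transition), site 6 (T↔C, transition), site 9 (A↔C, transversion), site 17 (T↔G, transversion), site 21 (G↔C, transversion), site 23 (G↔C, transversion), site 25 (C↔A, transversion), site 26 (G↔T, transversion).
Of the 8 differences, 2 transitions and 6 transversions, so the answer is 2.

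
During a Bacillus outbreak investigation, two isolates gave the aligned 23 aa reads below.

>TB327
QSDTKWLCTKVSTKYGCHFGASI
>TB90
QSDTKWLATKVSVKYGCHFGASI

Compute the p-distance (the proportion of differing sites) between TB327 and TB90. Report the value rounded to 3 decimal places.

Differing sites — 8:C/A; 13:T/V.
There are 2 differences over 23 sites, so p = 2/23 = 0.087.

0.087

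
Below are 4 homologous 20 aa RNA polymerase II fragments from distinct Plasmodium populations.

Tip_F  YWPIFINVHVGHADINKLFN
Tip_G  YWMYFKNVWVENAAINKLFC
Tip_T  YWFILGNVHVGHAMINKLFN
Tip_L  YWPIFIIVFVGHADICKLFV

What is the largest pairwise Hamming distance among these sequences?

10

Pairwise Hamming distances:
  Tip_F vs Tip_G: 8
  Tip_F vs Tip_T: 4
  Tip_F vs Tip_L: 4
  Tip_G vs Tip_T: 9
  Tip_G vs Tip_L: 10
  Tip_T vs Tip_L: 8
The largest is 10, between Tip_G and Tip_L.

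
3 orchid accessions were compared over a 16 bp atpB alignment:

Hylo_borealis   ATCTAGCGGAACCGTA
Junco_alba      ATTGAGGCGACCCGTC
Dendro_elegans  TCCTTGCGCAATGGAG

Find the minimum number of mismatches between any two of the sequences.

Pairwise Hamming distances:
  Hylo_borealis vs Junco_alba: 6
  Hylo_borealis vs Dendro_elegans: 8
  Junco_alba vs Dendro_elegans: 13
The smallest is 6, between Hylo_borealis and Junco_alba.

6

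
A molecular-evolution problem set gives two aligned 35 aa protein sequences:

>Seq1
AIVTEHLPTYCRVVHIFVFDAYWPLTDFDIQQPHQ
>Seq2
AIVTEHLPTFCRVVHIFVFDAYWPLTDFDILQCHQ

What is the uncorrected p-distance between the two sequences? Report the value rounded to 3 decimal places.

0.086

The sequences differ at positions 10 (Y/F), 31 (Q/L), 33 (P/C).
There are 3 differences over 35 sites, so p = 3/35 = 0.086.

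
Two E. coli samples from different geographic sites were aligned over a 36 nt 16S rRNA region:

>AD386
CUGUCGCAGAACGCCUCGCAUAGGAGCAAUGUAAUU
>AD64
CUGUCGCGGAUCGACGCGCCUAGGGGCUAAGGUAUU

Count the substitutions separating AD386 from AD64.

Mismatches occur at site 8 (A/G), site 11 (A/U), site 14 (C/A), site 16 (U/G), site 20 (A/C), site 25 (A/G), site 28 (A/U), site 30 (U/A), site 32 (U/G), site 33 (A/U).
That gives 10 mismatches out of 36 aligned sites, so the Hamming distance is 10.

10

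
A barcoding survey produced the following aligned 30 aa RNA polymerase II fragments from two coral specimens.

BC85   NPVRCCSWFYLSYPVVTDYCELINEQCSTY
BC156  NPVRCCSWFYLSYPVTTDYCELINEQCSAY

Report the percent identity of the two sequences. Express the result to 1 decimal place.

93.3%

The sequences differ at positions 16 (V/T), 29 (T/A).
28 of the 30 sites match, so the percent identity is 28/30 × 100 = 93.3%.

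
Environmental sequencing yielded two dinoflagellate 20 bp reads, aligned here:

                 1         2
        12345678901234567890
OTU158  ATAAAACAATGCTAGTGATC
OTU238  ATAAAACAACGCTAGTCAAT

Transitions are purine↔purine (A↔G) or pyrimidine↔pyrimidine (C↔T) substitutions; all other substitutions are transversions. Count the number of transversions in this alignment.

2

The sequences differ at positions 10 (T/C, transition), 17 (G/C, transversion), 19 (T/A, transversion), 20 (C/T, transition).
Of the 4 differences, 2 transitions and 2 transversions, so the answer is 2.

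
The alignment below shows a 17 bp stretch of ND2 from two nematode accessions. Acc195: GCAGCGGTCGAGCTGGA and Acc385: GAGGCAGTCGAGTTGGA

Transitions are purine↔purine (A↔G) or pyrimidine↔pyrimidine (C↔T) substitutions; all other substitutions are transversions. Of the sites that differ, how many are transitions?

Differing sites — 2:C/A (Tv); 3:A/G (Ti); 6:G/A (Ti); 13:C/T (Ti).
Of the 4 differences, 3 transitions and 1 transversion, so the answer is 3.

3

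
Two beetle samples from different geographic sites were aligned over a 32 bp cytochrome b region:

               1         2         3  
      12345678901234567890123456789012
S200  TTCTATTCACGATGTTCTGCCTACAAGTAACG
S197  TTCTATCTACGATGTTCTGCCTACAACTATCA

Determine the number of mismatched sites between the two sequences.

5

Differing sites — 7:T/C; 8:C/T; 27:G/C; 30:A/T; 32:G/A.
That gives 5 mismatches out of 32 aligned sites, so the Hamming distance is 5.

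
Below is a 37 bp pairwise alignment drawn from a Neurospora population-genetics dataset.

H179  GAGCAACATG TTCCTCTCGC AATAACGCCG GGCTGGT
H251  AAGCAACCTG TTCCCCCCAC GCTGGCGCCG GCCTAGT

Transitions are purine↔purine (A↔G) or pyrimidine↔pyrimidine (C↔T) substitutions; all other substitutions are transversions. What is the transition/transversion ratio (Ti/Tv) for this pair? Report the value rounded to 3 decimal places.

2.667

The sequences differ at positions 1 (G/A, transition), 8 (A/C, transversion), 15 (T/C, transition), 17 (T/C, transition), 19 (G/A, transition), 21 (A/G, transition), 22 (A/C, transversion), 24 (A/G, transition), 25 (A/G, transition), 32 (G/C, transversion), 35 (G/A, transition).
Of the 11 differences, 8 transitions and 3 transversions, so Ti/Tv = 8/3 = 2.667.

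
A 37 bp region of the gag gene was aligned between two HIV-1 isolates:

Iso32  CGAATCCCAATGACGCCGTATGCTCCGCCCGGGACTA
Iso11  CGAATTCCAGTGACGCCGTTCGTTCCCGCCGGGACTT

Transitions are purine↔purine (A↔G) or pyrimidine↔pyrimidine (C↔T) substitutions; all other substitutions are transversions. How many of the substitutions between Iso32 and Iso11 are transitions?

4

The sequences differ at positions 6 (C/T, transition), 10 (A/G, transition), 20 (A/T, transversion), 21 (T/C, transition), 23 (C/T, transition), 27 (G/C, transversion), 28 (C/G, transversion), 37 (A/T, transversion).
Of the 8 differences, 4 transitions and 4 transversions, so the answer is 4.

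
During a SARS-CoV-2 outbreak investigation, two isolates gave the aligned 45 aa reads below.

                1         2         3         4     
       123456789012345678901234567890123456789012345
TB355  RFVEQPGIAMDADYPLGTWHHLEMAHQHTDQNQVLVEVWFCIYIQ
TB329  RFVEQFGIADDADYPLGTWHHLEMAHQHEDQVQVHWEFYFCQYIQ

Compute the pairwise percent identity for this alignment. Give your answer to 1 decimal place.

The sequences differ at positions 6 (P/F), 10 (M/D), 29 (T/E), 32 (N/V), 35 (L/H), 36 (V/W), 38 (V/F), 39 (W/Y), 42 (I/Q).
36 of the 45 sites match, so the percent identity is 36/45 × 100 = 80.0%.

80.0%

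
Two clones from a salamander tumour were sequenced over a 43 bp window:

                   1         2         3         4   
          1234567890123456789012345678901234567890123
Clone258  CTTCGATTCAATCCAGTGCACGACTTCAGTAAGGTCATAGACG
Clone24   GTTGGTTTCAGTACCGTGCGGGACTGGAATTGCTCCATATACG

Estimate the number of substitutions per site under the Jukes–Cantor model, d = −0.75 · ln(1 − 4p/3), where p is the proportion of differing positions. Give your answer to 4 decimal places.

0.5617

Differing sites — 1:C/G; 4:C/G; 6:A/T; 11:A/G; 13:C/A; 15:A/C; 20:A/G; 21:C/G; 26:T/G; 27:C/G; 29:G/A; 31:A/T; 32:A/G; 33:G/C; 34:G/T; 35:T/C; 40:G/T.
p = 17/43 = 0.395349.
d = −0.75 · ln(1 − (4/3)·0.395349) = −0.75 · ln(0.472868) = −0.75 · (-0.748939) = 0.5617.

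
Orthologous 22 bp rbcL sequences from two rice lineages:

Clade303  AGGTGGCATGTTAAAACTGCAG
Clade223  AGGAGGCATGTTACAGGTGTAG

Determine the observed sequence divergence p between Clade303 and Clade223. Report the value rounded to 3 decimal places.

Mismatches occur at site 4 (T↔A), site 14 (A↔C), site 16 (A↔G), site 17 (C↔G), site 20 (C↔T).
There are 5 differences over 22 sites, so p = 5/22 = 0.227.

0.227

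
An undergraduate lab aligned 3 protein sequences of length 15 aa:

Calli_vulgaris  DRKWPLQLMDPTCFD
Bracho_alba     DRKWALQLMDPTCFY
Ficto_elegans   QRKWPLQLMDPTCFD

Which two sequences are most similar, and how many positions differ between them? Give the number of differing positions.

Pairwise Hamming distances:
  Calli_vulgaris vs Bracho_alba: 2
  Calli_vulgaris vs Ficto_elegans: 1
  Bracho_alba vs Ficto_elegans: 3
The smallest is 1, between Calli_vulgaris and Ficto_elegans.

1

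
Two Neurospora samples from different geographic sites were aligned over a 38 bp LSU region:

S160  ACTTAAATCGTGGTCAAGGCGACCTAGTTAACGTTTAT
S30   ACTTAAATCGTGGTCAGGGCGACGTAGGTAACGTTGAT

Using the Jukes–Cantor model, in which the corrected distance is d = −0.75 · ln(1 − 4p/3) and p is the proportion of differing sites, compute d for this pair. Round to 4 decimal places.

The sequences differ at positions 17 (A/G), 24 (C/G), 28 (T/G), 36 (T/G).
p = 4/38 = 0.105263.
d = −0.75 · ln(1 − (4/3)·0.105263) = −0.75 · ln(0.859649) = −0.75 · (-0.151231) = 0.1134.

0.1134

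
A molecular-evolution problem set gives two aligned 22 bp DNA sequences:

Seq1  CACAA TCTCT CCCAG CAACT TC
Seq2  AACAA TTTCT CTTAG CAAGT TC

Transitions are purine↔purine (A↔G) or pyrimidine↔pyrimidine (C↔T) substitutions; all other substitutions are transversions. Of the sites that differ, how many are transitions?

Differing sites — 1:C/A (Tv); 7:C/T (Ti); 12:C/T (Ti); 13:C/T (Ti); 19:C/G (Tv).
Of the 5 differences, 3 transitions and 2 transversions, so the answer is 3.

3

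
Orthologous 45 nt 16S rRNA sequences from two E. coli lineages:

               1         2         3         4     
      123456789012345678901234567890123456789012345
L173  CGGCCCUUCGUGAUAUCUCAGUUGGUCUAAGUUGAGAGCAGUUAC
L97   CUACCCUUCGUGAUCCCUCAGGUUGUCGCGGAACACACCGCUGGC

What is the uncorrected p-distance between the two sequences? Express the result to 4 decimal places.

0.4000

Differing sites — 2:G/U; 3:G/A; 15:A/C; 16:U/C; 22:U/G; 24:G/U; 28:U/G; 29:A/C; 30:A/G; 32:U/A; 33:U/A; 34:G/C; 36:G/C; 38:G/C; 40:A/G; 41:G/C; 43:U/G; 44:A/G.
There are 18 differences over 45 sites, so p = 18/45 = 0.4000.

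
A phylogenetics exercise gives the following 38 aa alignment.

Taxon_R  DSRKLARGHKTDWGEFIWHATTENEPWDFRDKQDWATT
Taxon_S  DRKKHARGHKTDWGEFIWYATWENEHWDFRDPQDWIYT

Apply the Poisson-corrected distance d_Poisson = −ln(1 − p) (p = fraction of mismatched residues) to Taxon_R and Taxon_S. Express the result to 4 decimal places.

Mismatches occur at site 2 (S/R), site 3 (R/K), site 5 (L/H), site 19 (H/Y), site 22 (T/W), site 26 (P/H), site 32 (K/P), site 36 (A/I), site 37 (T/Y).
p = 9/38 = 0.236842.
d = −ln(1 − 0.236842) = −ln(0.763158) = 0.2703.

0.2703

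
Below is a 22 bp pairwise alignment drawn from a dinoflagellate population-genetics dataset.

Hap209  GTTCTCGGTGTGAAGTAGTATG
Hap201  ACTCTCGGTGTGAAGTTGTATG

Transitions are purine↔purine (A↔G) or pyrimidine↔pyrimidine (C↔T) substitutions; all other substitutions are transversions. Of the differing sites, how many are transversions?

1

Mismatches occur at site 1 (G/A, transition), site 2 (T/C, transition), site 17 (A/T, transversion).
Of the 3 differences, 2 transitions and 1 transversion, so the answer is 1.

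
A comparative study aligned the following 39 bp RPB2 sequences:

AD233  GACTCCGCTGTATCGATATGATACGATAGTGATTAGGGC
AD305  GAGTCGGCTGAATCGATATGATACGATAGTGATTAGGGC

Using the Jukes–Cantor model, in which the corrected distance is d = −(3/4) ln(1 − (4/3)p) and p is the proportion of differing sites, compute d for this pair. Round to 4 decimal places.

The sequences differ at positions 3 (C/G), 6 (C/G), 11 (T/A).
p = 3/39 = 0.076923.
d = −0.75 · ln(1 − (4/3)·0.076923) = −0.75 · ln(0.897436) = −0.75 · (-0.108213) = 0.0812.

0.0812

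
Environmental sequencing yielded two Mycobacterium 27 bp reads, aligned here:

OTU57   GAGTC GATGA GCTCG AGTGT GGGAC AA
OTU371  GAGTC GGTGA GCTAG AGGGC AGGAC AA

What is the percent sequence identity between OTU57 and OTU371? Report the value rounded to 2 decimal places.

Differing sites — 7:A/G; 14:C/A; 18:T/G; 20:T/C; 21:G/A.
22 of the 27 sites match, so the percent identity is 22/27 × 100 = 81.48%.

81.48%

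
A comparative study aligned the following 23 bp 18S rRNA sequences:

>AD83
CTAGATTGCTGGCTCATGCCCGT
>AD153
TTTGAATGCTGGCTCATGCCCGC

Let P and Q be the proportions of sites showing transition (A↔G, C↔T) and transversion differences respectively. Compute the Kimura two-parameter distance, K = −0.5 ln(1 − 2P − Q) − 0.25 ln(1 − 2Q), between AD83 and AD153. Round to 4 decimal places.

The sequences differ at positions 1 (C/T, transition), 3 (A/T, transversion), 6 (T/A, transversion), 23 (T/C, transition).
Of the 4 differences, 2 transitions and 2 transversions over 23 sites: P = 2/23 = 0.086957, Q = 2/23 = 0.086957.
d = −0.5·ln(0.739129) − 0.25·ln(0.826086) = −0.5·(-0.302283) − 0.25·(-0.191056) = 0.1989.

0.1989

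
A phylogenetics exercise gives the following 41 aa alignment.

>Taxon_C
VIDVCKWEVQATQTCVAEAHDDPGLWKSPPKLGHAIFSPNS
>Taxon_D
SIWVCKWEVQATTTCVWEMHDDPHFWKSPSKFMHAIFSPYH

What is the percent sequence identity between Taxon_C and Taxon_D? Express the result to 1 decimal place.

70.7%

Differing sites — 1:V/S; 3:D/W; 13:Q/T; 17:A/W; 19:A/M; 24:G/H; 25:L/F; 30:P/S; 32:L/F; 33:G/M; 40:N/Y; 41:S/H.
29 of the 41 sites match, so the percent identity is 29/41 × 100 = 70.7%.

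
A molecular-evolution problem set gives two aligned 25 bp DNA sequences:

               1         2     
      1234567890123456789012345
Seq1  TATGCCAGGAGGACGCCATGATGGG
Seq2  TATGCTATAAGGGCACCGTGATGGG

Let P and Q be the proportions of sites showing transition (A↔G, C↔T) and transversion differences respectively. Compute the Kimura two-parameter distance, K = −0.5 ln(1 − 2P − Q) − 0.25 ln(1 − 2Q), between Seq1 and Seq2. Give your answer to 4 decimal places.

Differing sites — 6:C/T (Ti); 8:G/T (Tv); 9:G/A (Ti); 13:A/G (Ti); 15:G/A (Ti); 18:A/G (Ti).
Of the 6 differences, 5 transitions and 1 transversion over 25 sites: P = 5/25 = 0.200000, Q = 1/25 = 0.040000.
d = −0.5·ln(0.560000) − 0.25·ln(0.920000) = −0.5·(-0.579818) − 0.25·(-0.083382) = 0.3108.

0.3108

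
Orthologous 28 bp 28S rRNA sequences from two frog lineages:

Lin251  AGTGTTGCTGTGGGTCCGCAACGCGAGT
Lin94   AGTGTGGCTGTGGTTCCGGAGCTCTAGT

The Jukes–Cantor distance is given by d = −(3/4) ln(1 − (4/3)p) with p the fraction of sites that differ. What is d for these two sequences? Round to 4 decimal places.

0.2524

Mismatches occur at site 6 (T↔G), site 14 (G↔T), site 19 (C↔G), site 21 (A↔G), site 23 (G↔T), site 25 (G↔T).
p = 6/28 = 0.214286.
d = −0.75 · ln(1 − (4/3)·0.214286) = −0.75 · ln(0.714285) = −0.75 · (-0.336473) = 0.2524.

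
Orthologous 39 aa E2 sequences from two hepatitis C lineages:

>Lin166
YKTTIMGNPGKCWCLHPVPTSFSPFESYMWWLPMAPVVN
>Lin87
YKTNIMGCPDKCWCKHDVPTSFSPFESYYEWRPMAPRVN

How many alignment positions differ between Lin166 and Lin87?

Mismatches occur at site 4 (T/N), site 8 (N/C), site 10 (G/D), site 15 (L/K), site 17 (P/D), site 29 (M/Y), site 30 (W/E), site 32 (L/R), site 37 (V/R).
That gives 9 mismatches out of 39 aligned sites, so the Hamming distance is 9.

9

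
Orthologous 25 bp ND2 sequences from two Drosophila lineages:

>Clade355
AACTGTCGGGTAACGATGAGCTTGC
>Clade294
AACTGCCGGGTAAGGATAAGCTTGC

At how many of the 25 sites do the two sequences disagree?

3

Mismatches occur at site 6 (T/C), site 14 (C/G), site 18 (G/A).
That gives 3 mismatches out of 25 aligned sites, so the Hamming distance is 3.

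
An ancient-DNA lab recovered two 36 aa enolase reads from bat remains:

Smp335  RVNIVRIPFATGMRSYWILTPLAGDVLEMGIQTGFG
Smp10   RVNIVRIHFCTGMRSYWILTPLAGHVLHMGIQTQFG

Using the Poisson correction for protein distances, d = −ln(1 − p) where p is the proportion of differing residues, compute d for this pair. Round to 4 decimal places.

0.1495

Differing sites — 8:P/H; 10:A/C; 25:D/H; 28:E/H; 34:G/Q.
p = 5/36 = 0.138889.
d = −ln(1 − 0.138889) = −ln(0.861111) = 0.1495.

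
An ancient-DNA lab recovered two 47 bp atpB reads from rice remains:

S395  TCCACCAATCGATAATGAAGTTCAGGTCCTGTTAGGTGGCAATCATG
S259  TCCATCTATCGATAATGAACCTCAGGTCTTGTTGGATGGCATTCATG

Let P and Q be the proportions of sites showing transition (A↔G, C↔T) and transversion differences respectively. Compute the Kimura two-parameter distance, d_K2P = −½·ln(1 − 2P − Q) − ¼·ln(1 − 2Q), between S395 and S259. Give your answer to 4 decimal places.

0.1960

Mismatches occur at site 5 (C/T, transition), site 7 (A/T, transversion), site 20 (G/C, transversion), site 21 (T/C, transition), site 29 (C/T, transition), site 34 (A/G, transition), site 36 (G/A, transition), site 42 (A/T, transversion).
Of the 8 differences, 5 transitions and 3 transversions over 47 sites: P = 5/47 = 0.106383, Q = 3/47 = 0.063830.
d = −0.5·ln(0.723404) − 0.25·ln(0.872340) = −0.5·(-0.323787) − 0.25·(-0.136576) = 0.1960.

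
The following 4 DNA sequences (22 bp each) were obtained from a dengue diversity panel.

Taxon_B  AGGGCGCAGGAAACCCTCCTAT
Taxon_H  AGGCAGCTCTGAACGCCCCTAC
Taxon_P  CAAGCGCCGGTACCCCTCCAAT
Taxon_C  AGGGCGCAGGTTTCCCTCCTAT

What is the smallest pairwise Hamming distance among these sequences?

Pairwise Hamming distances:
  Taxon_B vs Taxon_H: 9
  Taxon_B vs Taxon_P: 7
  Taxon_B vs Taxon_C: 3
  Taxon_H vs Taxon_P: 14
  Taxon_H vs Taxon_C: 11
  Taxon_P vs Taxon_C: 7
The smallest is 3, between Taxon_B and Taxon_C.

3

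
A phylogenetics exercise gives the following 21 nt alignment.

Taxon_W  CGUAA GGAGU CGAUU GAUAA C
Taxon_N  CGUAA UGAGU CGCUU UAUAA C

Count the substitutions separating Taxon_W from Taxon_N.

3

Mismatches occur at site 6 (G/U), site 13 (A/C), site 16 (G/U).
That gives 3 mismatches out of 21 aligned sites, so the Hamming distance is 3.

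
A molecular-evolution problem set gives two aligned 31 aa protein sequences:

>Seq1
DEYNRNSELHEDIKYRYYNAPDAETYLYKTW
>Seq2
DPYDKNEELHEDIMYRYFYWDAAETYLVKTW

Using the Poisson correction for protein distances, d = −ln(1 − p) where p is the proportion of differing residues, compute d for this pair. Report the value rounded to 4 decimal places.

0.4383

Differing sites — 2:E/P; 4:N/D; 5:R/K; 7:S/E; 14:K/M; 18:Y/F; 19:N/Y; 20:A/W; 21:P/D; 22:D/A; 28:Y/V.
p = 11/31 = 0.354839.
d = −ln(1 − 0.354839) = −ln(0.645161) = 0.4383.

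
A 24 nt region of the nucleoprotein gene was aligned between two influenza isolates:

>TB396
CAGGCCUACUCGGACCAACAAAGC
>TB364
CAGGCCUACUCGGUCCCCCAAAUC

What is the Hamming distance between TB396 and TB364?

4

The sequences differ at positions 14 (A/U), 17 (A/C), 18 (A/C), 23 (G/U).
That gives 4 mismatches out of 24 aligned sites, so the Hamming distance is 4.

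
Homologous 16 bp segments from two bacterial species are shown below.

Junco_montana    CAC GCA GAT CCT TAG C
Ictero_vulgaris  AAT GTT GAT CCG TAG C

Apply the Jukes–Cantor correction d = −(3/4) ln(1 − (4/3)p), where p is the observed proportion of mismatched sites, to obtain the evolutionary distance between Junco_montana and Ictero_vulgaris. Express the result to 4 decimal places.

Mismatches occur at site 1 (C/A), site 3 (C/T), site 5 (C/T), site 6 (A/T), site 12 (T/G).
p = 5/16 = 0.312500.
d = −0.75 · ln(1 − (4/3)·0.312500) = −0.75 · ln(0.583333) = −0.75 · (-0.538997) = 0.4042.

0.4042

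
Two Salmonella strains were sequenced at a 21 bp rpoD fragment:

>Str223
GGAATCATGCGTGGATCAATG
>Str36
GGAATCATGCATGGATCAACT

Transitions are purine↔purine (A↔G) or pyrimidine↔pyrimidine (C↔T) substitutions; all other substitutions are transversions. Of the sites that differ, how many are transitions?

The sequences differ at positions 11 (G/A, transition), 20 (T/C, transition), 21 (G/T, transversion).
Of the 3 differences, 2 transitions and 1 transversion, so the answer is 2.

2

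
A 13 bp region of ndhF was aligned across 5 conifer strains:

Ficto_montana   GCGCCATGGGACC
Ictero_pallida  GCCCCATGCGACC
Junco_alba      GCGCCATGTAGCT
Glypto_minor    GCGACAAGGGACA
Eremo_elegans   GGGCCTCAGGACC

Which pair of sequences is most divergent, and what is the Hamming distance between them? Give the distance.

8

Pairwise Hamming distances:
  Ficto_montana vs Ictero_pallida: 2
  Ficto_montana vs Junco_alba: 4
  Ficto_montana vs Glypto_minor: 3
  Ficto_montana vs Eremo_elegans: 4
  Ictero_pallida vs Junco_alba: 5
  Ictero_pallida vs Glypto_minor: 5
  Ictero_pallida vs Eremo_elegans: 6
  Junco_alba vs Glypto_minor: 6
  Junco_alba vs Eremo_elegans: 8
  Glypto_minor vs Eremo_elegans: 6
The largest is 8, between Junco_alba and Eremo_elegans.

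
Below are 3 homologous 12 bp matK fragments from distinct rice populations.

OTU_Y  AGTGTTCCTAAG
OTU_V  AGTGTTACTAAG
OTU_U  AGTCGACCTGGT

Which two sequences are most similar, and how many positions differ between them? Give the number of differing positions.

1

Pairwise Hamming distances:
  OTU_Y vs OTU_V: 1
  OTU_Y vs OTU_U: 6
  OTU_V vs OTU_U: 7
The smallest is 1, between OTU_Y and OTU_V.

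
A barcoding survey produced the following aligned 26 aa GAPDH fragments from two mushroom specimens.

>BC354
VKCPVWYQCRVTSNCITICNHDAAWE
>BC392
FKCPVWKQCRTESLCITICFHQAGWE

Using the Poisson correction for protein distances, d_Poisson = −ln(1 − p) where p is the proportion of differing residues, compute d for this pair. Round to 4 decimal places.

0.3677

Differing sites — 1:V/F; 7:Y/K; 11:V/T; 12:T/E; 14:N/L; 20:N/F; 22:D/Q; 24:A/G.
p = 8/26 = 0.307692.
d = −ln(1 − 0.307692) = −ln(0.692308) = 0.3677.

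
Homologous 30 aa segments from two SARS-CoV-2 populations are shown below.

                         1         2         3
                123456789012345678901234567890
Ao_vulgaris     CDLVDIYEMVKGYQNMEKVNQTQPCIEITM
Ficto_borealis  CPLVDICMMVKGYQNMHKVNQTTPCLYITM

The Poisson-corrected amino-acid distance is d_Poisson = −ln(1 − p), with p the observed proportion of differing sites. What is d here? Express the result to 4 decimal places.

0.2657

The sequences differ at positions 2 (D/P), 7 (Y/C), 8 (E/M), 17 (E/H), 23 (Q/T), 26 (I/L), 27 (E/Y).
p = 7/30 = 0.233333.
d = −ln(1 − 0.233333) = −ln(0.766667) = 0.2657.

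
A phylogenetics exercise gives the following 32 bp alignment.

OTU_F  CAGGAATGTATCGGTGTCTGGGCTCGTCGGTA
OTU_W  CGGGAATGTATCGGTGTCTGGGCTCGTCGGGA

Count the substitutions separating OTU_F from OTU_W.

2

Differing sites — 2:A/G; 31:T/G.
That gives 2 mismatches out of 32 aligned sites, so the Hamming distance is 2.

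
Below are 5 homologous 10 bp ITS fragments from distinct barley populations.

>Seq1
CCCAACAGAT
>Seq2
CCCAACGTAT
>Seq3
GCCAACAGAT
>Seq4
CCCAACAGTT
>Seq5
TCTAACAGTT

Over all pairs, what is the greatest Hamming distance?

5

Pairwise Hamming distances:
  Seq1 vs Seq2: 2
  Seq1 vs Seq3: 1
  Seq1 vs Seq4: 1
  Seq1 vs Seq5: 3
  Seq2 vs Seq3: 3
  Seq2 vs Seq4: 3
  Seq2 vs Seq5: 5
  Seq3 vs Seq4: 2
  Seq3 vs Seq5: 3
  Seq4 vs Seq5: 2
The largest is 5, between Seq2 and Seq5.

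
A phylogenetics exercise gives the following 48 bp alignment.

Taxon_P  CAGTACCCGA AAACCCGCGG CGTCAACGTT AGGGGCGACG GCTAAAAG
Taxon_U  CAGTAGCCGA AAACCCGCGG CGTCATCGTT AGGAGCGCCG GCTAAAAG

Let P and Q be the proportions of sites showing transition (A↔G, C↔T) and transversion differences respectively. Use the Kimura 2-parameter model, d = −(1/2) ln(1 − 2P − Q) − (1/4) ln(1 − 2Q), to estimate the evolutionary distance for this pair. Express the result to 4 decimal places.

0.0884

The sequences differ at positions 6 (C/G, transversion), 26 (A/T, transversion), 34 (G/A, transition), 38 (A/C, transversion).
Of the 4 differences, 1 transition and 3 transversions over 48 sites: P = 1/48 = 0.020833, Q = 3/48 = 0.062500.
d = −0.5·ln(0.895834) − 0.25·ln(0.875000) = −0.5·(-0.110000) − 0.25·(-0.133531) = 0.0884.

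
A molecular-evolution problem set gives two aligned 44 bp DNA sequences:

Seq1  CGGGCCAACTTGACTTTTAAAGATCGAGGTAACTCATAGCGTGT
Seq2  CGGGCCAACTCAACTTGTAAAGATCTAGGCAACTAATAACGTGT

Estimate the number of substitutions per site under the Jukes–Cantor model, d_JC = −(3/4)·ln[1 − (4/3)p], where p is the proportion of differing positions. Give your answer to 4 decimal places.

The sequences differ at positions 11 (T/C), 12 (G/A), 17 (T/G), 26 (G/T), 30 (T/C), 35 (C/A), 39 (G/A).
p = 7/44 = 0.159091.
d = −0.75 · ln(1 − (4/3)·0.159091) = −0.75 · ln(0.787879) = −0.75 · (-0.238411) = 0.1788.

0.1788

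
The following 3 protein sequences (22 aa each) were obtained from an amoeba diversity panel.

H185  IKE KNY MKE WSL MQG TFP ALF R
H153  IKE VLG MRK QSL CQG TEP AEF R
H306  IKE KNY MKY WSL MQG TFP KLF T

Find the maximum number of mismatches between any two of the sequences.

Pairwise Hamming distances:
  H185 vs H153: 9
  H185 vs H306: 3
  H153 vs H306: 11
The largest is 11, between H153 and H306.

11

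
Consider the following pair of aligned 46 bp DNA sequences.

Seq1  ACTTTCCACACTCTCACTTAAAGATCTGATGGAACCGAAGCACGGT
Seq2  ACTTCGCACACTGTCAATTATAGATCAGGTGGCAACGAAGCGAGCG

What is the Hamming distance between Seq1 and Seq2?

The sequences differ at positions 5 (T/C), 6 (C/G), 13 (C/G), 17 (C/A), 21 (A/T), 27 (T/A), 29 (A/G), 33 (A/C), 35 (C/A), 42 (A/G), 43 (C/A), 45 (G/C), 46 (T/G).
That gives 13 mismatches out of 46 aligned sites, so the Hamming distance is 13.

13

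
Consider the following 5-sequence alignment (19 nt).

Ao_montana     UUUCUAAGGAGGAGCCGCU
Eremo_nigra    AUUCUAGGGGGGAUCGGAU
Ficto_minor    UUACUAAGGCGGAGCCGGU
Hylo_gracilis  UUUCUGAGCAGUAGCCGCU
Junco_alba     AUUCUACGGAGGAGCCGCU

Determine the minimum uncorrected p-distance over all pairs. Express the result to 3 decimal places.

Pairwise Hamming distances:
  Ao_montana vs Eremo_nigra: 6
  Ao_montana vs Ficto_minor: 3
  Ao_montana vs Hylo_gracilis: 3
  Ao_montana vs Junco_alba: 2
  Eremo_nigra vs Ficto_minor: 7
  Eremo_nigra vs Hylo_gracilis: 9
  Eremo_nigra vs Junco_alba: 5
  Ficto_minor vs Hylo_gracilis: 6
  Ficto_minor vs Junco_alba: 5
  Hylo_gracilis vs Junco_alba: 5
The smallest is 2 mismatches, between Ao_montana and Junco_alba; p = 2/19 = 0.105.

0.105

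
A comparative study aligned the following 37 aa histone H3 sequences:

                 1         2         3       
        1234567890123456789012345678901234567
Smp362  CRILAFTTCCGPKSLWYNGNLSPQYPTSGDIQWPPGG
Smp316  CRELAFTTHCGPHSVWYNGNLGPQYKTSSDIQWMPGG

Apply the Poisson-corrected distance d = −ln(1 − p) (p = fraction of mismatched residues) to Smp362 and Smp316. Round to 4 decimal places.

0.2436

The sequences differ at positions 3 (I/E), 9 (C/H), 13 (K/H), 15 (L/V), 22 (S/G), 26 (P/K), 29 (G/S), 34 (P/M).
p = 8/37 = 0.216216.
d = −ln(1 − 0.216216) = −ln(0.783784) = 0.2436.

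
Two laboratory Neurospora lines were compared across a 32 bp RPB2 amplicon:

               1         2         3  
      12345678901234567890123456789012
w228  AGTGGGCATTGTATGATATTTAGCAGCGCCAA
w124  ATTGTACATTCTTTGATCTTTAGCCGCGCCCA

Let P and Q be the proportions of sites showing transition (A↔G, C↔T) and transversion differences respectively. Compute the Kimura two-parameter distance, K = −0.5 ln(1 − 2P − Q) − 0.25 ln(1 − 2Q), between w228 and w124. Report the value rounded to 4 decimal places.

0.3090

The sequences differ at positions 2 (G/T, transversion), 5 (G/T, transversion), 6 (G/A, transition), 11 (G/C, transversion), 13 (A/T, transversion), 18 (A/C, transversion), 25 (A/C, transversion), 31 (A/C, transversion).
Of the 8 differences, 1 transition and 7 transversions over 32 sites: P = 1/32 = 0.031250, Q = 7/32 = 0.218750.
d = −0.5·ln(0.718750) − 0.25·ln(0.562500) = −0.5·(-0.330242) − 0.25·(-0.575364) = 0.3090.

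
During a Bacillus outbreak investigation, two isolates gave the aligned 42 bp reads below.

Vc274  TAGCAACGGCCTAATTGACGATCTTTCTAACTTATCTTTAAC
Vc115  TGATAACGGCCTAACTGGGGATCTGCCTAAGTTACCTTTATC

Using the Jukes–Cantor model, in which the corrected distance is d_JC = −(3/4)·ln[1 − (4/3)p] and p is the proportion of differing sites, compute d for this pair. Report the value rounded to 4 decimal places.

Differing sites — 2:A/G; 3:G/A; 4:C/T; 15:T/C; 18:A/G; 19:C/G; 25:T/G; 26:T/C; 31:C/G; 35:T/C; 41:A/T.
p = 11/42 = 0.261905.
d = −0.75 · ln(1 − (4/3)·0.261905) = −0.75 · ln(0.650793) = −0.75 · (-0.429564) = 0.3222.

0.3222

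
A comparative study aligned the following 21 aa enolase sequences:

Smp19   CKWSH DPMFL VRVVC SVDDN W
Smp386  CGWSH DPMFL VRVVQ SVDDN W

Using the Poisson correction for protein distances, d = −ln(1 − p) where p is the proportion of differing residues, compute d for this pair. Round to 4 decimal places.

Mismatches occur at site 2 (K/G), site 15 (C/Q).
p = 2/21 = 0.095238.
d = −ln(1 − 0.095238) = −ln(0.904762) = 0.1001.

0.1001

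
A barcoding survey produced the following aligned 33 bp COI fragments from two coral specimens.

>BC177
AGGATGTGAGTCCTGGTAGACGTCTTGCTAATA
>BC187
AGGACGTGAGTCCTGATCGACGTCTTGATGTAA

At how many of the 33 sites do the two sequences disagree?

Mismatches occur at site 5 (T→C), site 16 (G→A), site 18 (A→C), site 28 (C→A), site 30 (A→G), site 31 (A→T), site 32 (T→A).
That gives 7 mismatches out of 33 aligned sites, so the Hamming distance is 7.

7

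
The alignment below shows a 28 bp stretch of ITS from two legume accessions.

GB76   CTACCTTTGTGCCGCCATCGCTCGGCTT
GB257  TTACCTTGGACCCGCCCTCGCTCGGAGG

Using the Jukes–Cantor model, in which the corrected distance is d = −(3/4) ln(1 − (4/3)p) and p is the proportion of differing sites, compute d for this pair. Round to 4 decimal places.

0.3597

Mismatches occur at site 1 (C/T), site 8 (T/G), site 10 (T/A), site 11 (G/C), site 17 (A/C), site 26 (C/A), site 27 (T/G), site 28 (T/G).
p = 8/28 = 0.285714.
d = −0.75 · ln(1 − (4/3)·0.285714) = −0.75 · ln(0.619048) = −0.75 · (-0.479572) = 0.3597.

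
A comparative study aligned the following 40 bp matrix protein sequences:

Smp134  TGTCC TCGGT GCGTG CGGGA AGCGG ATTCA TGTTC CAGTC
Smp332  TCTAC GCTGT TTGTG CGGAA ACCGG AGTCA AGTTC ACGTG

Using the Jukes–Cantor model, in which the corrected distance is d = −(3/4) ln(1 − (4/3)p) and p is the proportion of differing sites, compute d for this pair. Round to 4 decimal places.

0.4260

Differing sites — 2:G/C; 4:C/A; 6:T/G; 8:G/T; 11:G/T; 12:C/T; 19:G/A; 22:G/C; 27:T/G; 31:T/A; 36:C/A; 37:A/C; 40:C/G.
p = 13/40 = 0.325000.
d = −0.75 · ln(1 − (4/3)·0.325000) = −0.75 · ln(0.566667) = −0.75 · (-0.567983) = 0.4260.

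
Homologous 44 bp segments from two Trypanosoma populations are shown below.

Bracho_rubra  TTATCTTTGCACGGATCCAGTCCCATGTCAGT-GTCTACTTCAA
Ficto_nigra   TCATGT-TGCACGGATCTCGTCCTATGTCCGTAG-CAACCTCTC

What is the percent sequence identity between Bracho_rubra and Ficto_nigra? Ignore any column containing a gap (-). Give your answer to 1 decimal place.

Excluding the 3 gap columns leaves 41 comparable sites.
The sequences differ at positions 2 (T/C), 5 (C/G), 18 (C/T), 19 (A/C), 24 (C/T), 30 (A/C), 37 (T/A), 40 (T/C), 43 (A/T), 44 (A/C).
31 of the 41 comparable sites match, so the percent identity is 31/41 × 100 = 75.6%.

75.6%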